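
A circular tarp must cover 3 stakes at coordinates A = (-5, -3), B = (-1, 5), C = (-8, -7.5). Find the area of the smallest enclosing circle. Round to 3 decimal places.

Side lengths²: AB² = 80, AC² = 29.25, BC² = 205.25.
Since BC² = 205.25 ≥ 80 + 29.25 = 109.25, the angle opposite BC is not acute, so the smallest enclosing circle has BC as diameter.
Centre = midpoint of BC = (-4.5, -1.25), r² = 205.25/4 = 51.3125.
Area = π·r² = π·51.3125 ≈ 161.203.

161.203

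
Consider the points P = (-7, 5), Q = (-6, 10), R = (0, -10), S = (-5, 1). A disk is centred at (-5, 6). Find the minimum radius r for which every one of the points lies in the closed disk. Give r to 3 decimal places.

The required radius is the distance from (-5, 6) to the farthest point.
Squared distances: 5, 17, 281, 25.
Maximum is 281, attained at R.
r = √281 ≈ 16.763.

16.763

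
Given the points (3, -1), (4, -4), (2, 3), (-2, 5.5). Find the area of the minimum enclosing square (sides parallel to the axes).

The bounding box has width 6 and height 9.5.
An axis-aligned square enclosing the set must have side ≥ max(width, height).
So the minimum side is max(6, 9.5) = 9.5.
Area = 9.5² = 90.25.

90.25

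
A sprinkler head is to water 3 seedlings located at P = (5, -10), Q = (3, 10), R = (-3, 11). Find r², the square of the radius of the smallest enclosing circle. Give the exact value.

Side lengths²: PQ² = 404, PR² = 505, QR² = 37.
Since PR² = 505 ≥ 404 + 37 = 441, the angle opposite PR is not acute, so the smallest enclosing circle has PR as diameter.
Centre = midpoint of PR = (1, 0.5), r² = 505/4 = 126.25.

126.25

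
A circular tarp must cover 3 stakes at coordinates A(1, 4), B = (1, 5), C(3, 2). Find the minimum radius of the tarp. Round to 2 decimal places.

Side lengths²: AB² = 1, AC² = 8, BC² = 13.
Since BC² = 13 ≥ 8 + 1 = 9, the angle opposite BC is not acute, so the smallest enclosing circle has BC as diameter.
Centre = midpoint of BC = (2, 3.5), r² = 13/4 = 3.25.
r = √(3.25) ≈ 1.80.

1.80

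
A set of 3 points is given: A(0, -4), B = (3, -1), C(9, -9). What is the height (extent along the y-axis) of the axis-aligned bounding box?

max y = -1, min y = -9, so height = 8.

8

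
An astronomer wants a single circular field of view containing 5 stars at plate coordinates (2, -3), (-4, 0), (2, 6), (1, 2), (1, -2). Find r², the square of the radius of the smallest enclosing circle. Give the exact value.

By Welzl's lemma the MEC is supported by two points (diametrically opposite) or three points (on a circumcircle).
The minimum enclosing circle is determined by three boundary points: (2, -3), (-4, 0), (2, 6).
Their circumcentre is (0.5, 1.5) with r² = 22.5.
The farthest remaining point (1, -2) is at distance² 12.5 ≤ 22.5.

22.5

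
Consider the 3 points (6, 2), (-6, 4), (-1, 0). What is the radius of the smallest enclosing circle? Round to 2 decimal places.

Call the three points A, B, C in the order given.
Side lengths²: AB² = 148, AC² = 53, BC² = 41.
Since AB² = 148 ≥ 53 + 41 = 94, the angle opposite AB is not acute, so the smallest enclosing circle has AB as diameter.
Centre = midpoint of AB = (0, 3), r² = 148/4 = 37.
r = √37 ≈ 6.08.

6.08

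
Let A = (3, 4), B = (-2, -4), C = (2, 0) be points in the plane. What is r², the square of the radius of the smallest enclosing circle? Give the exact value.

Side lengths²: AB² = 89, AC² = 17, BC² = 32.
Since AB² = 89 ≥ 32 + 17 = 49, the angle opposite AB is not acute, so the smallest enclosing circle has AB as diameter.
Centre = midpoint of AB = (0.5, 0), r² = 89/4 = 22.25.

22.25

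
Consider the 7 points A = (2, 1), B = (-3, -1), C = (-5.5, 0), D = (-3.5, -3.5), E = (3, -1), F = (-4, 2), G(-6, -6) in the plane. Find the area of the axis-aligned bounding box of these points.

x ranges over [-6, 3], width 9.
y ranges over [-6, 2], height 8.
Area = 9 × 8 = 72.

72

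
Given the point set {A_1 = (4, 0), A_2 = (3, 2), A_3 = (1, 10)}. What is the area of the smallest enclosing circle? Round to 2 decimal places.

85.61

Side lengths²: A_1A_2² = 5, A_1A_3² = 109, A_2A_3² = 68.
Since A_1A_3² = 109 ≥ 68 + 5 = 73, the angle opposite A_1A_3 is not acute, so the smallest enclosing circle has A_1A_3 as diameter.
Centre = midpoint of A_1A_3 = (2.5, 5), r² = 109/4 = 27.25.
Area = π·r² = π·27.25 ≈ 85.61.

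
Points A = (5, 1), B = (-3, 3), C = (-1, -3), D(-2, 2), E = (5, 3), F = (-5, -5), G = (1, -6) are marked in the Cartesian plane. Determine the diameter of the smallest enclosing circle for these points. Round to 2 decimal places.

A smallest enclosing disk is always determined by at most three of the input points on its boundary.
The farthest pair is E–F with squared distance 164. The circle on this segment as diameter has centre (0, -1) and r² = 164/4 = 41.
Check A: distance² to centre = 29 ≤ 41, so it lies inside.
All remaining points lie in this disk, and no smaller disk contains both endpoints, so this is the minimum enclosing circle.
Diameter = 2r = 2√41 ≈ 12.81.

12.81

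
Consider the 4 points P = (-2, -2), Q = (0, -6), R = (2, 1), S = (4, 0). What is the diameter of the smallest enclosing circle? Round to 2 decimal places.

A smallest enclosing disk is always determined by at most three of the input points on its boundary.
The minimum enclosing circle is determined by three boundary points: Q, R, S.
Their circumcentre is (1.4375, -2.625) with r² = 13.45703125.
The farthest remaining point P is at distance² 12.20703125 ≤ 13.45703125.
Diameter = 2r = 2√(13.45703125) ≈ 7.34.

7.34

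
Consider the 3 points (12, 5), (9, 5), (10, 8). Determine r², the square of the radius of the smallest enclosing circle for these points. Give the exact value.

Call the three points A, B, C in the order given.
Side lengths²: AB² = 9, AC² = 13, BC² = 10.
Since AC² = 13 < 10 + 9 = 19, the triangle is acute, so the smallest enclosing circle is the circumcircle.
Circumcentre = (10.5, 37/6), r² = 65/18.

65/18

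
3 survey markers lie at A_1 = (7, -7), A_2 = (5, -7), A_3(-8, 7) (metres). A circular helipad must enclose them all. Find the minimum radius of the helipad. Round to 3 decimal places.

Side lengths²: A_1A_2² = 4, A_1A_3² = 421, A_2A_3² = 365.
Since A_1A_3² = 421 ≥ 365 + 4 = 369, the angle opposite A_1A_3 is not acute, so the smallest enclosing circle has A_1A_3 as diameter.
Centre = midpoint of A_1A_3 = (-0.5, 0), r² = 421/4 = 105.25.
r = √(105.25) ≈ 10.259.

10.259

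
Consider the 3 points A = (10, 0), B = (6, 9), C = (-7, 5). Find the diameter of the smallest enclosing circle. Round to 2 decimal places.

17.72

Side lengths²: AB² = 97, AC² = 314, BC² = 185.
Since AC² = 314 ≥ 185 + 97 = 282, the angle opposite AC is not acute, so the smallest enclosing circle has AC as diameter.
Centre = midpoint of AC = (1.5, 2.5), r² = 314/4 = 78.5.
Diameter = 2r = 2√(78.5) ≈ 17.72.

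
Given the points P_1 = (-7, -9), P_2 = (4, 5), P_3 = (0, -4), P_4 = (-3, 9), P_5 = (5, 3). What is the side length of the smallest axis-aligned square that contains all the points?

The bounding box has width 12 and height 18.
An axis-aligned square enclosing the set must have side ≥ max(width, height).
So the minimum side is max(12, 18) = 18.

18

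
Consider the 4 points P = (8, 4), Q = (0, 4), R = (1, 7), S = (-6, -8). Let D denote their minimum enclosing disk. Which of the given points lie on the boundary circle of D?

P, S

The farthest pair is P–S with squared distance 340. The circle on this segment as diameter has centre (1, -2) and r² = 340/4 = 85.
Check Q: distance² to centre = 37 ≤ 85, so it lies inside.
All remaining points lie in this disk, and no smaller disk contains both endpoints, so this is the minimum enclosing circle.
The points at distance exactly r from the centre are P, S — 2 points.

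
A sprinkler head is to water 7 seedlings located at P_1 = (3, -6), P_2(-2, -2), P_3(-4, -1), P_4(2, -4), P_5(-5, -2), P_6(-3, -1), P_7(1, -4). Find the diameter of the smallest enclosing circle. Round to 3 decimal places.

The minimum enclosing circle of a finite set is fixed by two of the points (as a diameter) or three (as a circumcircle).
The farthest pair is P_1–P_5 with squared distance 80. The circle on this segment as diameter has centre (-1, -4) and r² = 80/4 = 20.
Check P_2: distance² to centre = 5 ≤ 20, so it lies inside.
All remaining points lie in this disk, and no smaller disk contains both endpoints, so this is the minimum enclosing circle.
Diameter = 2r = 2√20 ≈ 8.944.

8.944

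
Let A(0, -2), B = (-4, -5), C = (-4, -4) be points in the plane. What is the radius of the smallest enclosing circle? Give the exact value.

2.5

Side lengths²: AB² = 25, AC² = 20, BC² = 1.
Since AB² = 25 ≥ 20 + 1 = 21, the angle opposite AB is not acute, so the smallest enclosing circle has AB as diameter.
Centre = midpoint of AB = (-2, -3.5), r² = 25/4 = 6.25.
r = √(6.25) = 2.5.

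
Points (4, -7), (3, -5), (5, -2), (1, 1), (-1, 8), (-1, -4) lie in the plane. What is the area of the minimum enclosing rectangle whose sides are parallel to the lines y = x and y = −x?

120

In coordinates u = x + y, v = x − y the rectangle is axis-aligned; the map (x,y)→(u,v) scales areas by 2.
u-values: -3, -2, 3, 2, 7, -5; range = 7 − (-5) = 12.
v-values: 11, 8, 7, 0, -9, 3; range = 11 − (-9) = 20.
Area = (12 × 20) / 2 = 120.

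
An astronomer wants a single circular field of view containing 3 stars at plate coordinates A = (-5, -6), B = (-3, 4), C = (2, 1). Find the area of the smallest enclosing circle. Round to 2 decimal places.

Side lengths²: AB² = 104, AC² = 98, BC² = 34.
Since AB² = 104 < 98 + 34 = 132, the triangle is acute, so the smallest enclosing circle is the circumcircle.
Circumcentre = (-2.75, -1.25), r² = 27.625.
Area = π·r² = π·27.625 ≈ 86.79.

86.79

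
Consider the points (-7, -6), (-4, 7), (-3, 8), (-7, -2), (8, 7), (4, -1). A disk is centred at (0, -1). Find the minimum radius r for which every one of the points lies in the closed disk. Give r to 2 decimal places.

11.31

The required radius is the distance from (0, -1) to the farthest point.
Squared distances: 74, 80, 90, 50, 128, 16.
Maximum is 128, attained at (8, 7).
r = √128 ≈ 11.31.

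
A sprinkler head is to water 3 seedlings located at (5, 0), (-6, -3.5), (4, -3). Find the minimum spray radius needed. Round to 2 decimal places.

5.77

Call the three points A, B, C in the order given.
Side lengths²: AB² = 133.25, AC² = 10, BC² = 100.25.
Since AB² = 133.25 ≥ 100.25 + 10 = 110.25, the angle opposite AB is not acute, so the smallest enclosing circle has AB as diameter.
Centre = midpoint of AB = (-0.5, -1.75), r² = 133.25/4 = 33.3125.
r = √(33.3125) ≈ 5.77.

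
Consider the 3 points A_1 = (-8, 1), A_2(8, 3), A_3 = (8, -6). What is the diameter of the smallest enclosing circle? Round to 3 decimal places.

Side lengths²: A_1A_2² = 260, A_1A_3² = 305, A_2A_3² = 81.
Since A_1A_3² = 305 < 260 + 81 = 341, the triangle is acute, so the smallest enclosing circle is the circumcircle.
Circumcentre = (0.4375, -1.5), r² = 77.44140625.
Diameter = 2r = 2√(77.44140625) ≈ 17.600.

17.600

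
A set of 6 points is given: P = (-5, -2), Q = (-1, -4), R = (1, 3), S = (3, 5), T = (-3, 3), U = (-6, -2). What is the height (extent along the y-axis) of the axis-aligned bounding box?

max y = 5, min y = -4, so height = 9.

9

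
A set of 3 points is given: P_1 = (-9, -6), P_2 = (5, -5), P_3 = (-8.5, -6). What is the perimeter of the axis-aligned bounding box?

30

Width = max x − min x = 5 − (-9) = 14.
Height = max y − min y = -5 − (-6) = 1.
Perimeter = 2(14 + 1) = 30.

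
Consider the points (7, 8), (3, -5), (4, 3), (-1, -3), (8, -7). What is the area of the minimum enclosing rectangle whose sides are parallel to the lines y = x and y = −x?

152

In coordinates u = x + y, v = x − y the rectangle is axis-aligned; the map (x,y)→(u,v) scales areas by 2.
u-values: 15, -2, 7, -4, 1; range = 15 − (-4) = 19.
v-values: -1, 8, 1, 2, 15; range = 15 − (-1) = 16.
Area = (19 × 16) / 2 = 152.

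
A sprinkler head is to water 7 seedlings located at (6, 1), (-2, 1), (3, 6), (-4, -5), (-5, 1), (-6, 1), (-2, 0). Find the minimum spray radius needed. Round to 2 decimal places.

6.52

By Welzl's lemma the MEC is supported by two points (diametrically opposite) or three points (on a circumcircle).
The farthest pair is (3, 6)–(-4, -5) with squared distance 170. The circle on this segment as diameter has centre (-0.5, 0.5) and r² = 170/4 = 42.5.
Check (6, 1): distance² to centre = 42.5 ≤ 42.5, so it lies inside.
All remaining points lie in this disk, and no smaller disk contains both endpoints, so this is the minimum enclosing circle.
r = √(42.5) ≈ 6.52.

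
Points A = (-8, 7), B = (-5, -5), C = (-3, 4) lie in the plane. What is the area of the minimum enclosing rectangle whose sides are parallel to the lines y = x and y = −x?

82.5

In coordinates u = x + y, v = x − y the rectangle is axis-aligned; the map (x,y)→(u,v) scales areas by 2.
u-values: -1, -10, 1; range = 1 − (-10) = 11.
v-values: -15, 0, -7; range = 0 − (-15) = 15.
Area = (11 × 15) / 2 = 82.5.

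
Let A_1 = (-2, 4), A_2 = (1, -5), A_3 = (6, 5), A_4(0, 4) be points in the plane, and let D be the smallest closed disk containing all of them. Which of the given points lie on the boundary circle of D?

The minimum enclosing circle is determined by three boundary points: A_1, A_2, A_3.
Their circumcentre is (2.5, 0.5) with r² = 32.5.
The farthest remaining point A_4 is at distance² 18.5 ≤ 32.5.
The points at distance exactly r from the centre are A_1, A_2, A_3 — 3 points.

A_1, A_2, A_3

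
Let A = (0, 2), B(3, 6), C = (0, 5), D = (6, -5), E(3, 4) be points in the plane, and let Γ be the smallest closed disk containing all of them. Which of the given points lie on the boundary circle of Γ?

B, C, D

By Welzl's lemma the MEC is supported by two points (diametrically opposite) or three points (on a circumcircle).
The minimum enclosing circle is determined by three boundary points: B, C, D.
Their circumcentre is (59/18, 1/6) with r² = 5525/162.
The farthest remaining point E is at distance² 2393/162 ≤ 5525/162.
The points at distance exactly r from the centre are B, C, D — 3 points.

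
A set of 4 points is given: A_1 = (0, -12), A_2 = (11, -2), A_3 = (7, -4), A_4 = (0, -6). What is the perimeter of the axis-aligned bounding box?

Width = max x − min x = 11 − 0 = 11.
Height = max y − min y = -2 − (-12) = 10.
Perimeter = 2(11 + 10) = 42.

42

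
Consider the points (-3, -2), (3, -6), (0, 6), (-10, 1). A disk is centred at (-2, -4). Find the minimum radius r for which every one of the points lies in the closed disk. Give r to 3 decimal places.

The required radius is the distance from (-2, -4) to the farthest point.
Squared distances: 5, 29, 104, 89.
Maximum is 104, attained at (0, 6).
r = √104 ≈ 10.198.

10.198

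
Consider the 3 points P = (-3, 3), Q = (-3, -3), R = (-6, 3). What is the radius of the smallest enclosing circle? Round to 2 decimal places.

3.35

Side lengths²: PQ² = 36, PR² = 9, QR² = 45.
Since QR² = 45 ≥ 36 + 9 = 45, the angle opposite QR is not acute, so the smallest enclosing circle has QR as diameter.
Centre = midpoint of QR = (-4.5, 0), r² = 45/4 = 11.25.
r = √(11.25) ≈ 3.35.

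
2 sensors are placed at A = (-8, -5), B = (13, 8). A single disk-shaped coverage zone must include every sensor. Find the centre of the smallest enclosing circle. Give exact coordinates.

(2.5, 1.5)

The smallest circle enclosing two points has them as diameter endpoints.
Centre = midpoint = (2.5, 1.5); r² = |AB|²/4 = 610/4 = 152.5.
Centre = (2.5, 1.5).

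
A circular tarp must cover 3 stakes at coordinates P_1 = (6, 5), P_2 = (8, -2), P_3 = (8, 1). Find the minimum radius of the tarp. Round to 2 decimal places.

3.64

Side lengths²: P_1P_2² = 53, P_1P_3² = 20, P_2P_3² = 9.
Since P_1P_2² = 53 ≥ 20 + 9 = 29, the angle opposite P_1P_2 is not acute, so the smallest enclosing circle has P_1P_2 as diameter.
Centre = midpoint of P_1P_2 = (7, 1.5), r² = 53/4 = 13.25.
r = √(13.25) ≈ 3.64.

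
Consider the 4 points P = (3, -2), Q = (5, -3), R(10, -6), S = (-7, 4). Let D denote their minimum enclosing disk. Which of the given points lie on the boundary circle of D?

The minimum enclosing circle of a finite set is fixed by two of the points (as a diameter) or three (as a circumcircle).
The farthest pair is R–S with squared distance 389. The circle on this segment as diameter has centre (1.5, -1) and r² = 389/4 = 97.25.
Check P: distance² to centre = 3.25 ≤ 97.25, so it lies inside.
All remaining points lie in this disk, and no smaller disk contains both endpoints, so this is the minimum enclosing circle.
The points at distance exactly r from the centre are R, S — 2 points.

R, S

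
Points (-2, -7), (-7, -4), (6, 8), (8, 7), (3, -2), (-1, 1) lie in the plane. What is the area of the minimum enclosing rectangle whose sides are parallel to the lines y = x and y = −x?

In coordinates u = x + y, v = x − y the rectangle is axis-aligned; the map (x,y)→(u,v) scales areas by 2.
u-values: -9, -11, 14, 15, 1, 0; range = 15 − (-11) = 26.
v-values: 5, -3, -2, 1, 5, -2; range = 5 − (-3) = 8.
Area = (26 × 8) / 2 = 104.

104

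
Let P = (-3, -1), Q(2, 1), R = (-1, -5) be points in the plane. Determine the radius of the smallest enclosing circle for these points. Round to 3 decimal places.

3.366

Side lengths²: PQ² = 29, PR² = 20, QR² = 45.
Since QR² = 45 < 29 + 20 = 49, the triangle is acute, so the smallest enclosing circle is the circumcircle.
Circumcentre = (0.25, -1.875), r² = 11.328125.
r = √(11.328125) ≈ 3.366.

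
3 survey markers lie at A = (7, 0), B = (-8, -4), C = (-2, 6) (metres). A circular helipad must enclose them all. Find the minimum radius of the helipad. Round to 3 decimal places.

Side lengths²: AB² = 241, AC² = 117, BC² = 136.
Since AB² = 241 < 136 + 117 = 253, the triangle is acute, so the smallest enclosing circle is the circumcircle.
Circumcentre = (-25/42, -23/14), r² = 53261/882.
r = √(53261/882) ≈ 7.771.

7.771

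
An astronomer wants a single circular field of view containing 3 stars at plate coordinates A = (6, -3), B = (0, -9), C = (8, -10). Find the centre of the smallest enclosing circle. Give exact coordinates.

(77/18, -131/18)

Side lengths²: AB² = 72, AC² = 53, BC² = 65.
Since AB² = 72 < 65 + 53 = 118, the triangle is acute, so the smallest enclosing circle is the circumcircle.
Circumcentre = (77/18, -131/18), r² = 3445/162.
Centre = (77/18, -131/18).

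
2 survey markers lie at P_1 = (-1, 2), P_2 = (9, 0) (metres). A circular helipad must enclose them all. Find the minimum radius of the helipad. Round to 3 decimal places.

5.099

The smallest circle enclosing two points has them as diameter endpoints.
Centre = midpoint = (4, 1); r² = |P_1P_2|²/4 = 104/4 = 26.
r = √26 ≈ 5.099.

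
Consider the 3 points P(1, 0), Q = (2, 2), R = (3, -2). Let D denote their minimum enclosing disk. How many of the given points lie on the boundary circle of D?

Side lengths²: PQ² = 5, PR² = 8, QR² = 17.
Since QR² = 17 ≥ 8 + 5 = 13, the angle opposite QR is not acute, so the smallest enclosing circle has QR as diameter.
Centre = midpoint of QR = (2.5, 0), r² = 17/4 = 4.25.
The points at distance exactly r from the centre are Q, R — 2 points.

2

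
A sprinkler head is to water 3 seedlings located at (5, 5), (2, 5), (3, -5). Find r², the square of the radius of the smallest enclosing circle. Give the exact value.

Call the three points A, B, C in the order given.
Side lengths²: AB² = 9, AC² = 104, BC² = 101.
Since AC² = 104 < 101 + 9 = 110, the triangle is acute, so the smallest enclosing circle is the circumcircle.
Circumcentre = (3.5, 0.1), r² = 26.26.

26.26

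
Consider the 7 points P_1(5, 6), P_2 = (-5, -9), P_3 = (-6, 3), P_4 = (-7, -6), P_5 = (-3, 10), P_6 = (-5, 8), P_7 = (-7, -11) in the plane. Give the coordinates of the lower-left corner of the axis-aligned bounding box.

x-range [-7, 5], y-range [-11, 10].
The lower-left corner is (-7, -11).

(-7, -11)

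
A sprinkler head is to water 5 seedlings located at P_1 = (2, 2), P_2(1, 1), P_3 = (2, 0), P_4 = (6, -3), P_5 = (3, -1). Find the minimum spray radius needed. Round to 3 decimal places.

By Welzl's lemma the MEC is supported by two points (diametrically opposite) or three points (on a circumcircle).
The minimum enclosing circle is determined by three boundary points: P_1, P_2, P_4.
Their circumcentre is (67/18, -13/18) with r² = 1681/162.
The farthest remaining point P_3 is at distance² 565/162 ≤ 1681/162.
r = √(1681/162) ≈ 3.221.

3.221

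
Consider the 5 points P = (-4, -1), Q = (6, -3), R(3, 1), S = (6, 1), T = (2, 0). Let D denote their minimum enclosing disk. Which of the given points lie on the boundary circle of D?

P, Q, S

The minimum enclosing circle is determined by three boundary points: P, Q, S.
Their circumcentre is (1.2, -1) with r² = 27.04.
The farthest remaining point R is at distance² 7.24 ≤ 27.04.
The points at distance exactly r from the centre are P, Q, S — 3 points.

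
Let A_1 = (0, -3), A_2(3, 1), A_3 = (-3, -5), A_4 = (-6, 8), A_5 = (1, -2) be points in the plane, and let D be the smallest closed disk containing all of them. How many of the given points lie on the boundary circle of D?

The minimum enclosing circle is determined by three boundary points: A_2, A_3, A_4.
Their circumcentre is (-3.6875, 1.6875) with r² = 45.1953125.
The farthest remaining point A_1 is at distance² 35.5703125 ≤ 45.1953125.
The points at distance exactly r from the centre are A_2, A_3, A_4 — 3 points.

3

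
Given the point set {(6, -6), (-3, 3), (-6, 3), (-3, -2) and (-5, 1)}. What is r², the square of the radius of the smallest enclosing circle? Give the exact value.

56.25

The farthest pair is (6, -6)–(-6, 3) with squared distance 225. The circle on this segment as diameter has centre (0, -1.5) and r² = 225/4 = 56.25.
Check (-3, 3): distance² to centre = 29.25 ≤ 56.25, so it lies inside.
All remaining points lie in this disk, and no smaller disk contains both endpoints, so this is the minimum enclosing circle.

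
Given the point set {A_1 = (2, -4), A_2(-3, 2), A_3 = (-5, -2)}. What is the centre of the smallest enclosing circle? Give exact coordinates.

Side lengths²: A_1A_2² = 61, A_1A_3² = 53, A_2A_3² = 20.
Since A_1A_2² = 61 < 53 + 20 = 73, the triangle is acute, so the smallest enclosing circle is the circumcircle.
Circumcentre = (-1.0625, -1.46875), r² = 15.7861328125.
Centre = (-1.0625, -1.46875).

(-1.0625, -1.46875)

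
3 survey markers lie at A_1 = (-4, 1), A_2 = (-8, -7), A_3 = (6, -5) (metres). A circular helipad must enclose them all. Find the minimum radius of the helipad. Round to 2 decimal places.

7.09

Side lengths²: A_1A_2² = 80, A_1A_3² = 136, A_2A_3² = 200.
Since A_2A_3² = 200 < 136 + 80 = 216, the triangle is acute, so the smallest enclosing circle is the circumcircle.
Circumcentre = (-14/13, -71/13), r² = 8500/169.
r = √(8500/169) ≈ 7.09.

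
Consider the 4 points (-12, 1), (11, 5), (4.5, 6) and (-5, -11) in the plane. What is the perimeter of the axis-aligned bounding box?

80

Width = max x − min x = 11 − (-12) = 23.
Height = max y − min y = 6 − (-11) = 17.
Perimeter = 2(23 + 17) = 80.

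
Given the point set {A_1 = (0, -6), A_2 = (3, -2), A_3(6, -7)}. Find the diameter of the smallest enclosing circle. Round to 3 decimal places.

Side lengths²: A_1A_2² = 25, A_1A_3² = 37, A_2A_3² = 34.
Since A_1A_3² = 37 < 34 + 25 = 59, the triangle is acute, so the smallest enclosing circle is the circumcircle.
Circumcentre = (173/54, -95/18), r² = 15725/1458.
Diameter = 2r = 2√(15725/1458) ≈ 6.568.

6.568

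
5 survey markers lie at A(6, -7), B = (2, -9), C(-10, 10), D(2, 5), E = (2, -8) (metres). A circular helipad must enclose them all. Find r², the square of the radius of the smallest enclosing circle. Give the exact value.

The farthest pair is A–C with squared distance 545. The circle on this segment as diameter has centre (-2, 1.5) and r² = 545/4 = 136.25.
Check B: distance² to centre = 126.25 ≤ 136.25, so it lies inside.
All remaining points lie in this disk, and no smaller disk contains both endpoints, so this is the minimum enclosing circle.

136.25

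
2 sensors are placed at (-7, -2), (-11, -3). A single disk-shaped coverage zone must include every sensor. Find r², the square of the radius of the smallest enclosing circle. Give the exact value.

The smallest circle enclosing two points has them as diameter endpoints.
Centre = midpoint = (-9, -2.5); r² = |(-7, -2)−(-11, -3)|²/4 = 17/4 = 4.25.

4.25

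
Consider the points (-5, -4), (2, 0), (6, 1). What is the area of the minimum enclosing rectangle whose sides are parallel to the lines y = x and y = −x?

In coordinates u = x + y, v = x − y the rectangle is axis-aligned; the map (x,y)→(u,v) scales areas by 2.
u-values: -9, 2, 7; range = 7 − (-9) = 16.
v-values: -1, 2, 5; range = 5 − (-1) = 6.
Area = (16 × 6) / 2 = 48.

48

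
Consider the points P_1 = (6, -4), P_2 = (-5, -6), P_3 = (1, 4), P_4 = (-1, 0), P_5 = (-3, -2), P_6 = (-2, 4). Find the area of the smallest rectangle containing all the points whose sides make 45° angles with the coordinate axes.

128

In coordinates u = x + y, v = x − y the rectangle is axis-aligned; the map (x,y)→(u,v) scales areas by 2.
u-values: 2, -11, 5, -1, -5, 2; range = 5 − (-11) = 16.
v-values: 10, 1, -3, -1, -1, -6; range = 10 − (-6) = 16.
Area = (16 × 16) / 2 = 128.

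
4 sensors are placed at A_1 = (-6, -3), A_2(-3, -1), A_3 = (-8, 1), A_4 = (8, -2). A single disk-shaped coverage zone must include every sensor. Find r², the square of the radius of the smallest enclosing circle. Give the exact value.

The minimum enclosing circle of a finite set is fixed by two of the points (as a diameter) or three (as a circumcircle).
The farthest pair is A_3–A_4 with squared distance 265. The circle on this segment as diameter has centre (0, -0.5) and r² = 265/4 = 66.25.
Check A_1: distance² to centre = 42.25 ≤ 66.25, so it lies inside.
All remaining points lie in this disk, and no smaller disk contains both endpoints, so this is the minimum enclosing circle.

66.25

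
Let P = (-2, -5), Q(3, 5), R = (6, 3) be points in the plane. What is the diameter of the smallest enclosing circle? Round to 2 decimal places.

11.40

Side lengths²: PQ² = 125, PR² = 128, QR² = 13.
Since PR² = 128 < 125 + 13 = 138, the triangle is acute, so the smallest enclosing circle is the circumcircle.
Circumcentre = (1.5, -0.5), r² = 32.5.
Diameter = 2r = 2√(32.5) ≈ 11.40.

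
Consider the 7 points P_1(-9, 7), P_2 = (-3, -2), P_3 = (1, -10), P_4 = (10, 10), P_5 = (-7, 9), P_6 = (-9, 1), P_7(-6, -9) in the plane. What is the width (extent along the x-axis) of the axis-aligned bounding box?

max x = 10, min x = -9, so width = 19.

19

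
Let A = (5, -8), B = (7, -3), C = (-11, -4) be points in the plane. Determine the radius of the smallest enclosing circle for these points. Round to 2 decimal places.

Side lengths²: AB² = 29, AC² = 272, BC² = 325.
Since BC² = 325 ≥ 272 + 29 = 301, the angle opposite BC is not acute, so the smallest enclosing circle has BC as diameter.
Centre = midpoint of BC = (-2, -3.5), r² = 325/4 = 81.25.
r = √(81.25) ≈ 9.01.

9.01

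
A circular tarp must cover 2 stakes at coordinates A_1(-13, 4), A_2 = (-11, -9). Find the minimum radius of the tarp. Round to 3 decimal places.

6.576

The smallest circle enclosing two points has them as diameter endpoints.
Centre = midpoint = (-12, -2.5); r² = |A_1A_2|²/4 = 173/4 = 43.25.
r = √(43.25) ≈ 6.576.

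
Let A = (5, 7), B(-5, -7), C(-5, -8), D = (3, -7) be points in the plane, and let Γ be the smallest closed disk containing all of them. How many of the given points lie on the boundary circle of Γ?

The minimum enclosing circle of a finite set is fixed by two of the points (as a diameter) or three (as a circumcircle).
The farthest pair is A–C with squared distance 325. The circle on this segment as diameter has centre (0, -0.5) and r² = 325/4 = 81.25.
Check B: distance² to centre = 67.25 ≤ 81.25, so it lies inside.
All remaining points lie in this disk, and no smaller disk contains both endpoints, so this is the minimum enclosing circle.
The points at distance exactly r from the centre are A, C — 2 points.

2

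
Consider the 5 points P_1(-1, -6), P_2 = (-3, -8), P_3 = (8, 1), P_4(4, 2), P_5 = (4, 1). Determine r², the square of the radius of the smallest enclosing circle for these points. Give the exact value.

50.5

The farthest pair is P_2–P_3 with squared distance 202. The circle on this segment as diameter has centre (2.5, -3.5) and r² = 202/4 = 50.5.
Check P_1: distance² to centre = 18.5 ≤ 50.5, so it lies inside.
All remaining points lie in this disk, and no smaller disk contains both endpoints, so this is the minimum enclosing circle.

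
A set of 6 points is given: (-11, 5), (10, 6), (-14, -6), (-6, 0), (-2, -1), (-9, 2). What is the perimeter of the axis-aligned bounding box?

Width = max x − min x = 10 − (-14) = 24.
Height = max y − min y = 6 − (-6) = 12.
Perimeter = 2(24 + 12) = 72.

72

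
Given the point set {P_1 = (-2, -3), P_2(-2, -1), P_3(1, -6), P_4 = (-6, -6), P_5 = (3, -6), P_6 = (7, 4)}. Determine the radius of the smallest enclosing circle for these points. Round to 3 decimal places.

8.201

By Welzl's lemma the MEC is supported by two points (diametrically opposite) or three points (on a circumcircle).
The farthest pair is P_4–P_6 with squared distance 269. The circle on this segment as diameter has centre (0.5, -1) and r² = 269/4 = 67.25.
Check P_1: distance² to centre = 10.25 ≤ 67.25, so it lies inside.
All remaining points lie in this disk, and no smaller disk contains both endpoints, so this is the minimum enclosing circle.
r = √(67.25) ≈ 8.201.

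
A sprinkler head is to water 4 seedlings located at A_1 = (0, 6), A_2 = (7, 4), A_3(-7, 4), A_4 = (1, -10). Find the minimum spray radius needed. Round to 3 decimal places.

The minimum enclosing circle of a finite set is fixed by two of the points (as a diameter) or three (as a circumcircle).
The minimum enclosing circle is determined by three boundary points: A_2, A_3, A_4.
Their circumcentre is (0, -9/7) with r² = 3770/49.
The farthest remaining point A_1 is at distance² 2601/49 ≤ 3770/49.
r = √(3770/49) ≈ 8.771.

8.771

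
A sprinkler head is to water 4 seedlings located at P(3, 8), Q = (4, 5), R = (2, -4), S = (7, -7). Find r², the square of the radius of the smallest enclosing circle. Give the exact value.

The minimum enclosing circle of a finite set is fixed by two of the points (as a diameter) or three (as a circumcircle).
The farthest pair is P–S with squared distance 241. The circle on this segment as diameter has centre (5, 0.5) and r² = 241/4 = 60.25.
Check Q: distance² to centre = 21.25 ≤ 60.25, so it lies inside.
All remaining points lie in this disk, and no smaller disk contains both endpoints, so this is the minimum enclosing circle.

60.25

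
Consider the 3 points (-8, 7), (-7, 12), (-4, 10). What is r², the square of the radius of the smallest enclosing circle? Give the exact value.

4225/578

Call the three points A, B, C in the order given.
Side lengths²: AB² = 26, AC² = 25, BC² = 13.
Since AB² = 26 < 25 + 13 = 38, the triangle is acute, so the smallest enclosing circle is the circumcircle.
Circumcentre = (-225/34, 317/34), r² = 4225/578.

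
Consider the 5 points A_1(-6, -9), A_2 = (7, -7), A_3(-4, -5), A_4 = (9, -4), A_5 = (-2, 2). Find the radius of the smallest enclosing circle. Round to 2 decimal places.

8.00

The minimum enclosing circle is determined by three boundary points: A_1, A_4, A_5.
Their circumcentre is (65/58, -311/58) with r² = 107545/1682.
The farthest remaining point A_2 is at distance² 62653/1682 ≤ 107545/1682.
r = √(107545/1682) ≈ 8.00.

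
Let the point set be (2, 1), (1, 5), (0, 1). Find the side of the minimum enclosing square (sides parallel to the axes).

The bounding box has width 2 and height 4.
An axis-aligned square enclosing the set must have side ≥ max(width, height).
So the minimum side is max(2, 4) = 4.

4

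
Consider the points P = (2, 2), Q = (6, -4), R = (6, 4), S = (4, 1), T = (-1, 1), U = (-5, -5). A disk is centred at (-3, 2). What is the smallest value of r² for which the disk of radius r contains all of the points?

117

The required radius is the distance from (-3, 2) to the farthest point.
Squared distances: 25, 117, 85, 50, 5, 53.
Maximum is 117, attained at Q.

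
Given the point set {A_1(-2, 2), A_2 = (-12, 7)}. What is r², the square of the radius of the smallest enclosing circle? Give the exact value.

The smallest circle enclosing two points has them as diameter endpoints.
Centre = midpoint = (-7, 4.5); r² = |A_1A_2|²/4 = 125/4 = 31.25.

31.25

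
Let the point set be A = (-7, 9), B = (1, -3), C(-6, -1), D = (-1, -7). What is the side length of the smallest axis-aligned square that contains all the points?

The bounding box has width 8 and height 16.
An axis-aligned square enclosing the set must have side ≥ max(width, height).
So the minimum side is max(8, 16) = 16.

16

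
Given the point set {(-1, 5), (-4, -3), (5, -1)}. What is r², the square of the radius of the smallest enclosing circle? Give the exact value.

6205/242

Call the three points A, B, C in the order given.
Side lengths²: AB² = 73, AC² = 72, BC² = 85.
Since BC² = 85 < 73 + 72 = 145, the triangle is acute, so the smallest enclosing circle is the circumcircle.
Circumcentre = (1/22, 1/22), r² = 6205/242.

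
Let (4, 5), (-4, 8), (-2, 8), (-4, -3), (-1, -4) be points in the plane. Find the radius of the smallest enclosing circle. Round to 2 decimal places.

6.25

The minimum enclosing circle is determined by three boundary points: (4, 5), (-4, 8), (-1, -4).
Their circumcentre is (-93/58, 129/58) with r² = 65773/1682.
The farthest remaining point (-2, 8) is at distance² 56377/1682 ≤ 65773/1682.
r = √(65773/1682) ≈ 6.25.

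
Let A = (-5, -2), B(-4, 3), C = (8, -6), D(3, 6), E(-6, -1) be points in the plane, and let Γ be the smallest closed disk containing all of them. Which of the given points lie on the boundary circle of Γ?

The minimum enclosing circle is determined by three boundary points: C, D, E.
Their circumcentre is (37/22, -35/22) with r² = 14365/242.
The farthest remaining point B is at distance² 12913/242 ≤ 14365/242.
The points at distance exactly r from the centre are C, D, E — 3 points.

C, D, E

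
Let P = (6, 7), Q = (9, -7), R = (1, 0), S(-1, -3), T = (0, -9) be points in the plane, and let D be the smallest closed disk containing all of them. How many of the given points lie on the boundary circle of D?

2

By Welzl's lemma the MEC is supported by two points (diametrically opposite) or three points (on a circumcircle).
The farthest pair is P–T with squared distance 292. The circle on this segment as diameter has centre (3, -1) and r² = 292/4 = 73.
Check Q: distance² to centre = 72 ≤ 73, so it lies inside.
All remaining points lie in this disk, and no smaller disk contains both endpoints, so this is the minimum enclosing circle.
The points at distance exactly r from the centre are P, T — 2 points.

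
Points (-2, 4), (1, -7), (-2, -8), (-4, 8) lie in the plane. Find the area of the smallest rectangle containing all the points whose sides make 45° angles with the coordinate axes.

140

In coordinates u = x + y, v = x − y the rectangle is axis-aligned; the map (x,y)→(u,v) scales areas by 2.
u-values: 2, -6, -10, 4; range = 4 − (-10) = 14.
v-values: -6, 8, 6, -12; range = 8 − (-12) = 20.
Area = (14 × 20) / 2 = 140.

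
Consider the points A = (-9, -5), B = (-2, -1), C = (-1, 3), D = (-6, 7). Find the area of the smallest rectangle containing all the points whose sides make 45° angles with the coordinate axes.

In coordinates u = x + y, v = x − y the rectangle is axis-aligned; the map (x,y)→(u,v) scales areas by 2.
u-values: -14, -3, 2, 1; range = 2 − (-14) = 16.
v-values: -4, -1, -4, -13; range = -1 − (-13) = 12.
Area = (16 × 12) / 2 = 96.

96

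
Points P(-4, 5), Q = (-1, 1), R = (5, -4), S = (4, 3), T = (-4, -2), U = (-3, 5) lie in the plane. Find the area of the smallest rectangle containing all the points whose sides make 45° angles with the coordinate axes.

In coordinates u = x + y, v = x − y the rectangle is axis-aligned; the map (x,y)→(u,v) scales areas by 2.
u-values: 1, 0, 1, 7, -6, 2; range = 7 − (-6) = 13.
v-values: -9, -2, 9, 1, -2, -8; range = 9 − (-9) = 18.
Area = (13 × 18) / 2 = 117.

117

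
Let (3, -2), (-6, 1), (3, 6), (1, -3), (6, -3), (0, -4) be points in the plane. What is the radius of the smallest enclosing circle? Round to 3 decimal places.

A smallest enclosing disk is always determined by at most three of the input points on its boundary.
The minimum enclosing circle is determined by three boundary points: (-6, 1), (3, 6), (6, -3).
Their circumcentre is (0.375, 0.125) with r² = 41.40625.
The farthest remaining point (0, -4) is at distance² 17.15625 ≤ 41.40625.
r = √(41.40625) ≈ 6.435.

6.435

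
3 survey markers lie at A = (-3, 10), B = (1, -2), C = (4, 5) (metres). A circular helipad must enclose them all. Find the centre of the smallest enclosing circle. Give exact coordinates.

(-1, 4)

Side lengths²: AB² = 160, AC² = 74, BC² = 58.
Since AB² = 160 ≥ 74 + 58 = 132, the angle opposite AB is not acute, so the smallest enclosing circle has AB as diameter.
Centre = midpoint of AB = (-1, 4), r² = 160/4 = 40.
Centre = (-1, 4).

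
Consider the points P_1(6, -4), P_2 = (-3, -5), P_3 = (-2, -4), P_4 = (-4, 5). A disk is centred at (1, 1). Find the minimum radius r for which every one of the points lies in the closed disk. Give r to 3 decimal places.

The required radius is the distance from (1, 1) to the farthest point.
Squared distances: 50, 52, 34, 41.
Maximum is 52, attained at P_2.
r = √52 ≈ 7.211.

7.211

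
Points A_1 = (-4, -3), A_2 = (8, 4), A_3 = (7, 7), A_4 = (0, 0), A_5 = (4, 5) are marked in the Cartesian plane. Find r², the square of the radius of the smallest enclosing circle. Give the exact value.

55.25

The minimum enclosing circle of a finite set is fixed by two of the points (as a diameter) or three (as a circumcircle).
The farthest pair is A_1–A_3 with squared distance 221. The circle on this segment as diameter has centre (1.5, 2) and r² = 221/4 = 55.25.
Check A_2: distance² to centre = 46.25 ≤ 55.25, so it lies inside.
All remaining points lie in this disk, and no smaller disk contains both endpoints, so this is the minimum enclosing circle.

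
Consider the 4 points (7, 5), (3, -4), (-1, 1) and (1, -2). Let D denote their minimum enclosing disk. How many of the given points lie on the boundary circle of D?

3

A smallest enclosing disk is always determined by at most three of the input points on its boundary.
The minimum enclosing circle is determined by three boundary points: (7, 5), (3, -4), (-1, 1).
Their circumcentre is (113/28, 13/14) with r² = 19885/784.
The farthest remaining point (1, -2) is at distance² 13949/784 ≤ 19885/784.
The points at distance exactly r from the centre are (7, 5), (3, -4), (-1, 1) — 3 points.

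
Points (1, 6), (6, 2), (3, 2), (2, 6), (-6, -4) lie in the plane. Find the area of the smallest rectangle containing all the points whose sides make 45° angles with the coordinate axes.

81

In coordinates u = x + y, v = x − y the rectangle is axis-aligned; the map (x,y)→(u,v) scales areas by 2.
u-values: 7, 8, 5, 8, -10; range = 8 − (-10) = 18.
v-values: -5, 4, 1, -4, -2; range = 4 − (-5) = 9.
Area = (18 × 9) / 2 = 81.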